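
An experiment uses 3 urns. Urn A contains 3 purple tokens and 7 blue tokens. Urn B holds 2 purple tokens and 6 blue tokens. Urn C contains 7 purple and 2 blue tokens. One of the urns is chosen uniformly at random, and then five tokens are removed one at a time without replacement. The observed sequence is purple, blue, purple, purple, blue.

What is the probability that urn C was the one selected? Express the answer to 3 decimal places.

0.769

Under each hypothesis, the probability of the observed sequence is: P(data | urn A) = (3/10)(7/9)(2/8)(1/7)(6/6) = 0.0083333; P(data | urn B) = (2/8)(6/7)(1/6)(0/5) = 0; P(data | urn C) = (7/9)(2/8)(6/7)(5/6)(1/5) = 0.027778.
Multiplying each by its prior: 1/3 · 0.0083333 = 0.0027778, 1/3 · 0 = 0, 1/3 · 0.027778 = 0.0092593; summing to 0.012037.
By Bayes' rule, P(urn C | data) = (0.0092593) / (0.012037) = 0.76923.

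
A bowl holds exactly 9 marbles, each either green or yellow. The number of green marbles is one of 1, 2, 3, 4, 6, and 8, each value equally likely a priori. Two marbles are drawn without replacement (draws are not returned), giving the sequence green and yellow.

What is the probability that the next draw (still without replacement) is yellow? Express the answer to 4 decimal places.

0.5748

Compute the likelihood of the observed sequence for each case: P(data | r = 1) = (1/9)(8/8) = 1/9; P(data | r = 2) = (2/9)(7/8) = 7/36; P(data | r = 3) = (3/9)(6/8) = 1/4; P(data | r = 4) = (4/9)(5/8) = 5/18; P(data | r = 6) = (6/9)(3/8) = 1/4; P(data | r = 8) = (8/9)(1/8) = 1/9.
Multiplying each by its prior: 1/6 · 1/9 = 1/54, 1/6 · 7/36 = 7/216, 1/6 · 1/4 = 1/24, 1/6 · 5/18 = 5/108, 1/6 · 1/4 = 1/24, 1/6 · 1/9 = 1/54; these sum to 43/216.
The posterior is then P(r = 1 | data) = 4/43, P(r = 2 | data) = 7/43, P(r = 3 | data) = 9/43, P(r = 4 | data) = 10/43, P(r = 6 | data) = 9/43, P(r = 8 | data) = 4/43.
The predictive probability is P(yellow next | data) = (1)(4/43) + (6/7)(7/43) + (5/7)(9/43) + (4/7)(10/43) + (2/7)(9/43) + (0)(4/43) = 173/301.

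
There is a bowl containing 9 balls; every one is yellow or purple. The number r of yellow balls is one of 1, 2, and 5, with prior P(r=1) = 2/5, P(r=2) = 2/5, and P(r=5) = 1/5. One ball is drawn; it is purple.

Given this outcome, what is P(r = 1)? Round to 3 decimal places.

0.471

The likelihood of this draw under each hypothesis: P(data | r = 1) = (8/9) = 8/9; P(data | r = 2) = (7/9) = 7/9; P(data | r = 5) = (4/9) = 4/9.
Weighting by the prior gives 2/5 · 8/9 = 16/45, 2/5 · 7/9 = 14/45, 1/5 · 4/9 = 4/45; with total 34/45.
Hence P(r = 1 | data) = (16/45) / (34/45) = 8/17.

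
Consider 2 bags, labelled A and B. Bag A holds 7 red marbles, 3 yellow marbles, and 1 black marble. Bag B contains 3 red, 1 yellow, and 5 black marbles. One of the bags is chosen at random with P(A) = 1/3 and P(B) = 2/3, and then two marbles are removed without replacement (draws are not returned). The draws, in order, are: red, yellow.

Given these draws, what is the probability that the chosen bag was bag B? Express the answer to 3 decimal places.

0.304

Under each hypothesis, the probability of the observed sequence is: P(data | bag A) = (7/11)(3/10) = 0.19091; P(data | bag B) = (3/9)(1/8) = 0.041667.
Weighting by the prior gives 1/3 · 0.19091 = 0.063636, 2/3 · 0.041667 = 0.027778; with total 0.091414.
Therefore the posterior P(bag B | data) = (0.027778) / (0.091414) = 0.30387.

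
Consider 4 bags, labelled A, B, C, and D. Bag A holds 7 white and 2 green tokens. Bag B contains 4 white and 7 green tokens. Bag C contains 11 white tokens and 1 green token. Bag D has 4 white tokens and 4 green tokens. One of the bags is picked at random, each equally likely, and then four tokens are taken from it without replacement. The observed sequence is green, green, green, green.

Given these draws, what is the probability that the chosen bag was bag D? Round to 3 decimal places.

0.119

For each hypothesis, P(data | H) works out to: P(data | bag A) = (2/9)(1/8)(0/7) = 0; P(data | bag B) = (7/11)(6/10)(5/9)(4/8) = 0.10606; P(data | bag C) = (1/12)(0/11) = 0; P(data | bag D) = (4/8)(3/7)(2/6)(1/5) = 0.014286.
Multiplying each by its prior: 1/4 · 0 = 0, 1/4 · 0.10606 = 0.026515, 1/4 · 0 = 0, 1/4 · 0.014286 = 0.0035714; with total 0.030087.
Therefore the posterior P(bag D | data) = (0.0035714) / (0.030087) = 0.11871.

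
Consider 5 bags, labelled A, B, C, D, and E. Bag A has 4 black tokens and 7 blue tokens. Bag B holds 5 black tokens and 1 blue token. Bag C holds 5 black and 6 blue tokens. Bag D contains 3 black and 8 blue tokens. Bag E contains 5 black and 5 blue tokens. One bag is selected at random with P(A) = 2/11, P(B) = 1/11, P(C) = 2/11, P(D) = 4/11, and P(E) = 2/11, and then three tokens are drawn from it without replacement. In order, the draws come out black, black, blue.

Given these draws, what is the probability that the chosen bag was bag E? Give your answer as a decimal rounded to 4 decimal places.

Under each hypothesis, the probability of the observed sequence is: P(data | bag A) = (4/11)(3/10)(7/9) = 0.084848; P(data | bag B) = (5/6)(4/5)(1/4) = 0.16667; P(data | bag C) = (5/11)(4/10)(6/9) = 0.12121; P(data | bag D) = (3/11)(2/10)(8/9) = 0.048485; P(data | bag E) = (5/10)(4/9)(5/8) = 0.13889.
Multiplying each by its prior: 2/11 · 0.084848 = 0.015427, 1/11 · 0.16667 = 0.015152, 2/11 · 0.12121 = 0.022039, 4/11 · 0.048485 = 0.017631, 2/11 · 0.13889 = 0.025253; summing to 0.0955.
Hence P(bag E | data) = (0.025253) / (0.0955) = 0.26442.

0.2644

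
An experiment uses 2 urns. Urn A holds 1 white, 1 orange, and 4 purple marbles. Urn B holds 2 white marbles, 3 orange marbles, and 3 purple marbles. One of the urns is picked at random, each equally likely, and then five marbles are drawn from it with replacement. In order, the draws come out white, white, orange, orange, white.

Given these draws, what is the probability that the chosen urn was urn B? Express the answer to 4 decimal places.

The likelihood of the observed sequence under each hypothesis: P(data | urn A) = (1/6)(1/6)(1/6)(1/6)(1/6) = 0.0001286; P(data | urn B) = (2/8)(2/8)(3/8)(3/8)(2/8) = 0.0021973.
Multiplying each by its prior: 1/2 · 0.0001286 = 6.43e-05, 1/2 · 0.0021973 = 0.0010986; summing to 0.0011629.
Therefore the posterior P(urn B | data) = (0.0010986) / (0.0011629) = 0.94471.

0.9447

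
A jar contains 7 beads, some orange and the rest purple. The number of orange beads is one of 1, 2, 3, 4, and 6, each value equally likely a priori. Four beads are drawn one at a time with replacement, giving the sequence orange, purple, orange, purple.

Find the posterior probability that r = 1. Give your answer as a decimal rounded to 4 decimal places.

The likelihood of the observed sequence under each hypothesis: P(data | r = 1) = (1/7)(6/7)(1/7)(6/7) = 0.014994; P(data | r = 2) = (2/7)(5/7)(2/7)(5/7) = 0.041649; P(data | r = 3) = (3/7)(4/7)(3/7)(4/7) = 0.059975; P(data | r = 4) = (4/7)(3/7)(4/7)(3/7) = 0.059975; P(data | r = 6) = (6/7)(1/7)(6/7)(1/7) = 0.014994.
The prior-weighted likelihoods are 1/5 · 0.014994 = 0.0029988, 1/5 · 0.041649 = 0.0083299, 1/5 · 0.059975 = 0.011995, 1/5 · 0.059975 = 0.011995, 1/5 · 0.014994 = 0.0029988; these sum to 0.038317.
So P(r = 1 | data) = (0.0029988) / (0.038317) = 0.078261.

0.0783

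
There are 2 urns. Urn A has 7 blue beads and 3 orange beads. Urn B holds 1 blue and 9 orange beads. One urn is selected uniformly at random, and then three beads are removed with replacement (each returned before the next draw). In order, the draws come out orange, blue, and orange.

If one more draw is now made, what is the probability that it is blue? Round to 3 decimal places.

0.363

For each hypothesis, P(data | H) works out to: P(data | urn A) = (3/10)(7/10)(3/10) = 0.063; P(data | urn B) = (9/10)(1/10)(9/10) = 0.081.
The prior-weighted likelihoods are 1/2 · 0.063 = 0.0315, 1/2 · 0.081 = 0.0405; summing to 0.072.
Dividing through by the total gives posterior P(urn A | data) = 0.4375, P(urn B | data) = 0.5625.
Averaging over the posterior, P(blue next | data) = (7/10)(0.4375) + (1/10)(0.5625) = 0.3625.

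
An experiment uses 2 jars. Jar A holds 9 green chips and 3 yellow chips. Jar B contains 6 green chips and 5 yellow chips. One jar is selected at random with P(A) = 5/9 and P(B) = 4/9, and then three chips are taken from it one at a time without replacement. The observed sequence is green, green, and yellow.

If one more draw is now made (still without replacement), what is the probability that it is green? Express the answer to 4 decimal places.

Under each hypothesis, the probability of the observed sequence is: P(data | jar A) = (9/12)(8/11)(3/10) = 9/55; P(data | jar B) = (6/11)(5/10)(5/9) = 5/33.
Weighting by the prior gives 5/9 · 9/55 = 1/11, 4/9 · 5/33 = 20/297; summing to 47/297.
The posterior is then P(jar A | data) = 27/47, P(jar B | data) = 20/47.
Averaging over the posterior, P(green next | data) = (7/9)(27/47) + (1/2)(20/47) = 31/47.

0.6596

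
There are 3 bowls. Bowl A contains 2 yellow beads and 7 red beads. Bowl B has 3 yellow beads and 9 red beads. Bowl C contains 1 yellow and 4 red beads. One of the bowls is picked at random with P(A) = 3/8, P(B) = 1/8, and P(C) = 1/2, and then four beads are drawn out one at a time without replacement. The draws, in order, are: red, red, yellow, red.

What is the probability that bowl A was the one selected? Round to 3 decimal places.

0.310

Under each hypothesis, the probability of the observed sequence is: P(data | bowl A) = (7/9)(6/8)(2/7)(5/6) = 0.13889; P(data | bowl B) = (9/12)(8/11)(3/10)(7/9) = 0.12727; P(data | bowl C) = (4/5)(3/4)(1/3)(2/2) = 0.2.
Weighting by the prior gives 3/8 · 0.13889 = 0.052083, 1/8 · 0.12727 = 0.015909, 1/2 · 0.2 = 0.1; summing to 0.16799.
So P(bowl A | data) = (0.052083) / (0.16799) = 0.31003.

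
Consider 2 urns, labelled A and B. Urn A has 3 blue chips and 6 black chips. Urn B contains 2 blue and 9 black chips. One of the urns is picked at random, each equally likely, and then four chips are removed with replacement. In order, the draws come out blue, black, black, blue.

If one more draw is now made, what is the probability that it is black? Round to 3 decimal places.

0.714

The likelihood of the observed sequence under each hypothesis: P(data | urn A) = (3/9)(6/9)(6/9)(3/9) = 0.049383; P(data | urn B) = (2/11)(9/11)(9/11)(2/11) = 0.02213.
The prior-weighted likelihoods are 1/2 · 0.049383 = 0.024691, 1/2 · 0.02213 = 0.011065; summing to 0.035756.
The posterior is then P(urn A | data) = 0.69055, P(urn B | data) = 0.30945.
So P(black next | data) = Σ P(black next | H) P(H | data) = (2/3)(0.69055) + (9/11)(0.30945) = 0.71355.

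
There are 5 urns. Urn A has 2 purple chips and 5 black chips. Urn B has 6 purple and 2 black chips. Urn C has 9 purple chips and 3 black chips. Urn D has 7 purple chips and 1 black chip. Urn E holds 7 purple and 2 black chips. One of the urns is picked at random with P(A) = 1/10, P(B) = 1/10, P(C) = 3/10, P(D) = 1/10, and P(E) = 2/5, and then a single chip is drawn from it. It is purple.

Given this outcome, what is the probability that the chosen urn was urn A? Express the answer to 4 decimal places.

The likelihood of this draw under each hypothesis: P(data | urn A) = (2/7) = 0.28571; P(data | urn B) = (6/8) = 0.75; P(data | urn C) = (9/12) = 0.75; P(data | urn D) = (7/8) = 0.875; P(data | urn E) = (7/9) = 0.77778.
The prior-weighted likelihoods are 1/10 · 0.28571 = 0.028571, 1/10 · 0.75 = 0.075, 3/10 · 0.75 = 0.225, 1/10 · 0.875 = 0.0875, 2/5 · 0.77778 = 0.31111; these sum to 0.72718.
So P(urn A | data) = (0.028571) / (0.72718) = 0.039291.

0.0393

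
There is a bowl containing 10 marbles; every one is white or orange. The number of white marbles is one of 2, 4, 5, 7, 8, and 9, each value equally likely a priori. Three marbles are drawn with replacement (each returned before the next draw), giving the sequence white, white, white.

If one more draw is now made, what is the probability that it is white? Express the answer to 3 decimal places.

0.784

Compute the likelihood of the observed sequence for each case: P(data | r = 2) = (2/10)(2/10)(2/10) = 0.008; P(data | r = 4) = (4/10)(4/10)(4/10) = 0.064; P(data | r = 5) = (5/10)(5/10)(5/10) = 0.125; P(data | r = 7) = (7/10)(7/10)(7/10) = 0.343; P(data | r = 8) = (8/10)(8/10)(8/10) = 0.512; P(data | r = 9) = (9/10)(9/10)(9/10) = 0.729.
Weighting by the prior gives 1/6 · 0.008 = 0.0013333, 1/6 · 0.064 = 0.010667, 1/6 · 0.125 = 0.020833, 1/6 · 0.343 = 0.057167, 1/6 · 0.512 = 0.085333, 1/6 · 0.729 = 0.1215; summing to 0.29683.
The posterior is then P(r = 2 | data) = 0.0044919, P(r = 4 | data) = 0.035935, P(r = 5 | data) = 0.070185, P(r = 7 | data) = 0.19259, P(r = 8 | data) = 0.28748, P(r = 9 | data) = 0.40932.
The predictive probability is P(white next | data) = (1/5)(0.0044919) + (2/5)(0.035935) + (1/2)(0.070185) + (7/10)(0.19259) + (4/5)(0.28748) + (9/10)(0.40932) = 0.78355.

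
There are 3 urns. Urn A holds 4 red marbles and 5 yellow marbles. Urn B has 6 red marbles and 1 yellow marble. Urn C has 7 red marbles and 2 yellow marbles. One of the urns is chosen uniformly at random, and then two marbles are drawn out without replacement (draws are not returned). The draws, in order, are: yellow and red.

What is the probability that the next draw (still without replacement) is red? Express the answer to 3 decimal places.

0.697

The likelihood of the observed sequence under each hypothesis: P(data | urn A) = (5/9)(4/8) = 5/18; P(data | urn B) = (1/7)(6/6) = 1/7; P(data | urn C) = (2/9)(7/8) = 7/36.
Weighting by the prior gives 1/3 · 5/18 = 5/54, 1/3 · 1/7 = 1/21, 1/3 · 7/36 = 7/108; with total 155/756.
The posterior is then P(urn A | data) = 14/31, P(urn B | data) = 36/155, P(urn C | data) = 49/155.
Averaging over the posterior, P(red next | data) = (3/7)(14/31) + (1)(36/155) + (6/7)(49/155) = 108/155.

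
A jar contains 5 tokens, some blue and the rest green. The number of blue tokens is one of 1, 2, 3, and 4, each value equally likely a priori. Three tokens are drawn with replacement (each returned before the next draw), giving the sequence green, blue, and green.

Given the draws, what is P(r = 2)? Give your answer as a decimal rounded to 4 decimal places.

0.3600

For each hypothesis, P(data | H) works out to: P(data | r = 1) = (4/5)(1/5)(4/5) = 16/125; P(data | r = 2) = (3/5)(2/5)(3/5) = 18/125; P(data | r = 3) = (2/5)(3/5)(2/5) = 12/125; P(data | r = 4) = (1/5)(4/5)(1/5) = 4/125.
Multiplying each by its prior: 1/4 · 16/125 = 4/125, 1/4 · 18/125 = 9/250, 1/4 · 12/125 = 3/125, 1/4 · 4/125 = 1/125; summing to 1/10.
By Bayes' rule, P(r = 2 | data) = (9/250) / (1/10) = 9/25.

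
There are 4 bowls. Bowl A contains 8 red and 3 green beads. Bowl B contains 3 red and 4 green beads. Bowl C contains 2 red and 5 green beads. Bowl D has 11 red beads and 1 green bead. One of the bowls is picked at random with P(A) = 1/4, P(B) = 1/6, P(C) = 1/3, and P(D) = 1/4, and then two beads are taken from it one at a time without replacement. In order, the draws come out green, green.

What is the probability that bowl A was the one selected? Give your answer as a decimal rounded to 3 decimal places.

Under each hypothesis, the probability of the observed sequence is: P(data | bowl A) = (3/11)(2/10) = 0.054545; P(data | bowl B) = (4/7)(3/6) = 0.28571; P(data | bowl C) = (5/7)(4/6) = 0.47619; P(data | bowl D) = (1/12)(0/11) = 0.
The prior-weighted likelihoods are 1/4 · 0.054545 = 0.013636, 1/6 · 0.28571 = 0.047619, 1/3 · 0.47619 = 0.15873, 1/4 · 0 = 0; with total 0.21999.
By Bayes' rule, P(bowl A | data) = (0.013636) / (0.21999) = 0.061988.

0.062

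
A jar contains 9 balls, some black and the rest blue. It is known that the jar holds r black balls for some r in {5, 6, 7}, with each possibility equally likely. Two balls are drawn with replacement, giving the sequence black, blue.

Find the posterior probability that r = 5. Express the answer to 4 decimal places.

0.3846

For each hypothesis, P(data | H) works out to: P(data | r = 5) = (5/9)(4/9) = 20/81; P(data | r = 6) = (6/9)(3/9) = 2/9; P(data | r = 7) = (7/9)(2/9) = 14/81.
Multiplying each by its prior: 1/3 · 20/81 = 20/243, 1/3 · 2/9 = 2/27, 1/3 · 14/81 = 14/243; summing to 52/243.
Therefore the posterior P(r = 5 | data) = (20/243) / (52/243) = 5/13.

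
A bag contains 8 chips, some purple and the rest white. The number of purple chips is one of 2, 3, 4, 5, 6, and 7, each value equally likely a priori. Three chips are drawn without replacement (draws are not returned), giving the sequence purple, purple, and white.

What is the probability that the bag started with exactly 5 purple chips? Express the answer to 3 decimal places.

Under each hypothesis, the probability of the observed sequence is: P(data | r = 2) = (2/8)(1/7)(6/6) = 1/28; P(data | r = 3) = (3/8)(2/7)(5/6) = 5/56; P(data | r = 4) = (4/8)(3/7)(4/6) = 1/7; P(data | r = 5) = (5/8)(4/7)(3/6) = 5/28; P(data | r = 6) = (6/8)(5/7)(2/6) = 5/28; P(data | r = 7) = (7/8)(6/7)(1/6) = 1/8.
The prior-weighted likelihoods are 1/6 · 1/28 = 1/168, 1/6 · 5/56 = 5/336, 1/6 · 1/7 = 1/42, 1/6 · 5/28 = 5/168, 1/6 · 5/28 = 5/168, 1/6 · 1/8 = 1/48; with total 1/8.
So P(r = 5 | data) = (5/168) / (1/8) = 5/21.

0.238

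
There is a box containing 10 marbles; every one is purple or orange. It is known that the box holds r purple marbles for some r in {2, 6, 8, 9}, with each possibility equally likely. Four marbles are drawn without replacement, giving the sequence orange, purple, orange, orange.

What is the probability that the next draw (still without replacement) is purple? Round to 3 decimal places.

0.284

Under each hypothesis, the probability of the observed sequence is: P(data | r = 2) = (8/10)(2/9)(7/8)(6/7) = 2/15; P(data | r = 6) = (4/10)(6/9)(3/8)(2/7) = 1/35; P(data | r = 8) = (2/10)(8/9)(1/8)(0/7) = 0; P(data | r = 9) = (1/10)(9/9)(0/8) = 0.
The prior-weighted likelihoods are 1/4 · 2/15 = 1/30, 1/4 · 1/35 = 1/140, 1/4 · 0 = 0, 1/4 · 0 = 0; these sum to 17/420.
The posterior is then P(r = 2 | data) = 14/17, P(r = 6 | data) = 3/17, P(r = 8 | data) = 0, P(r = 9 | data) = 0.
Averaging over the posterior, P(purple next | data) = (1/6)(14/17) + (5/6)(3/17) = 29/102.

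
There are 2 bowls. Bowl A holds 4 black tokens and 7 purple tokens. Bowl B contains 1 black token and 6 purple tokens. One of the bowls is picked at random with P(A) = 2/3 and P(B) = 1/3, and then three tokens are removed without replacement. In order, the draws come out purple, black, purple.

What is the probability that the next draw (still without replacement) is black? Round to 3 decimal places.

Under each hypothesis, the probability of the observed sequence is: P(data | bowl A) = (7/11)(4/10)(6/9) = 0.1697; P(data | bowl B) = (6/7)(1/6)(5/5) = 0.14286.
The prior-weighted likelihoods are 2/3 · 0.1697 = 0.11313, 1/3 · 0.14286 = 0.047619; with total 0.16075.
Normalising, the posterior is P(bowl A | data) = 0.70377, P(bowl B | data) = 0.29623.
So P(black next | data) = Σ P(black next | H) P(H | data) = (3/8)(0.70377) + (0)(0.29623) = 0.26391.

0.264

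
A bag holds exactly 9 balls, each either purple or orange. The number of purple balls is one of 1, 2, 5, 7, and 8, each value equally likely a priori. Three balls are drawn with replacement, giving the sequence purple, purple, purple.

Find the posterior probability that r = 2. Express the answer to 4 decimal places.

0.0081

Under each hypothesis, the probability of the observed sequence is: P(data | r = 1) = (1/9)(1/9)(1/9) = 0.0013717; P(data | r = 2) = (2/9)(2/9)(2/9) = 0.010974; P(data | r = 5) = (5/9)(5/9)(5/9) = 0.17147; P(data | r = 7) = (7/9)(7/9)(7/9) = 0.47051; P(data | r = 8) = (8/9)(8/9)(8/9) = 0.70233.
Weighting by the prior gives 1/5 · 0.0013717 = 0.00027435, 1/5 · 0.010974 = 0.0021948, 1/5 · 0.17147 = 0.034294, 1/5 · 0.47051 = 0.094102, 1/5 · 0.70233 = 0.14047; summing to 0.27133.
Hence P(r = 2 | data) = (0.0021948) / (0.27133) = 0.008089.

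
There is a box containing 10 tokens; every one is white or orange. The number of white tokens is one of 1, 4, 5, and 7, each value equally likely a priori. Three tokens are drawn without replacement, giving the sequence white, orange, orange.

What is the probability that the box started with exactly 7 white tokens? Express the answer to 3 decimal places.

0.126

The likelihood of the observed sequence under each hypothesis: P(data | r = 1) = (1/10)(9/9)(8/8) = 0.1; P(data | r = 4) = (4/10)(6/9)(5/8) = 0.16667; P(data | r = 5) = (5/10)(5/9)(4/8) = 0.13889; P(data | r = 7) = (7/10)(3/9)(2/8) = 0.058333.
Weighting by the prior gives 1/4 · 0.1 = 0.025, 1/4 · 0.16667 = 0.041667, 1/4 · 0.13889 = 0.034722, 1/4 · 0.058333 = 0.014583; with total 0.11597.
Therefore the posterior P(r = 7 | data) = (0.014583) / (0.11597) = 0.12575.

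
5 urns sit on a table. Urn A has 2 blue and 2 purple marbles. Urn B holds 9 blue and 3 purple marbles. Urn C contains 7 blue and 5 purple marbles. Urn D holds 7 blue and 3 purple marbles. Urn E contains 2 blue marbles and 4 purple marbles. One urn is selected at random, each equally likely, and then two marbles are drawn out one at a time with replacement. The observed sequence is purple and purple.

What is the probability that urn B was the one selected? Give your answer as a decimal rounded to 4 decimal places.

0.0612

The likelihood of the observed sequence under each hypothesis: P(data | urn A) = (2/4)(2/4) = 0.25; P(data | urn B) = (3/12)(3/12) = 0.0625; P(data | urn C) = (5/12)(5/12) = 0.17361; P(data | urn D) = (3/10)(3/10) = 0.09; P(data | urn E) = (4/6)(4/6) = 0.44444.
Multiplying each by its prior: 1/5 · 0.25 = 0.05, 1/5 · 0.0625 = 0.0125, 1/5 · 0.17361 = 0.034722, 1/5 · 0.09 = 0.018, 1/5 · 0.44444 = 0.088889; with total 0.20411.
Hence P(urn B | data) = (0.0125) / (0.20411) = 0.061241.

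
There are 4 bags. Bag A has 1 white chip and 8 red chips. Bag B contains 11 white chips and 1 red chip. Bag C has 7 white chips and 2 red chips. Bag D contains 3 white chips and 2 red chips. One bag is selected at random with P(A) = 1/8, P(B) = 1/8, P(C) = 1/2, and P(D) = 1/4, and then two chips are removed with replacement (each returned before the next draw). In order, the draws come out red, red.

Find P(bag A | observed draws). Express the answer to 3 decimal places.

0.601

Compute the likelihood of the observed sequence for each case: P(data | bag A) = (8/9)(8/9) = 0.79012; P(data | bag B) = (1/12)(1/12) = 0.0069444; P(data | bag C) = (2/9)(2/9) = 0.049383; P(data | bag D) = (2/5)(2/5) = 0.16.
The prior-weighted likelihoods are 1/8 · 0.79012 = 0.098765, 1/8 · 0.0069444 = 0.00086806, 1/2 · 0.049383 = 0.024691, 1/4 · 0.16 = 0.04; these sum to 0.16432.
Hence P(bag A | data) = (0.098765) / (0.16432) = 0.60104.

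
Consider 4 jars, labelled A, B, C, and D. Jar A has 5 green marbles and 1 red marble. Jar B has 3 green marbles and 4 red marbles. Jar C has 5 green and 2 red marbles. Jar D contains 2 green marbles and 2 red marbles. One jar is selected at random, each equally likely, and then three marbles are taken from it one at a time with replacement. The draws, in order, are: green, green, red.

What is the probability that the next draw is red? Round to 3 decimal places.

Under each hypothesis, the probability of the observed sequence is: P(data | jar A) = (5/6)(5/6)(1/6) = 0.11574; P(data | jar B) = (3/7)(3/7)(4/7) = 0.10496; P(data | jar C) = (5/7)(5/7)(2/7) = 0.14577; P(data | jar D) = (2/4)(2/4)(2/4) = 0.125.
Multiplying each by its prior: 1/4 · 0.11574 = 0.028935, 1/4 · 0.10496 = 0.026239, 1/4 · 0.14577 = 0.036443, 1/4 · 0.125 = 0.03125; summing to 0.12287.
Normalising, the posterior is P(jar A | data) = 0.2355, P(jar B | data) = 0.21356, P(jar C | data) = 0.29661, P(jar D | data) = 0.25434.
So P(red next | data) = Σ P(red next | H) P(H | data) = (1/6)(0.2355) + (4/7)(0.21356) + (2/7)(0.29661) + (1/2)(0.25434) = 0.3732.

0.373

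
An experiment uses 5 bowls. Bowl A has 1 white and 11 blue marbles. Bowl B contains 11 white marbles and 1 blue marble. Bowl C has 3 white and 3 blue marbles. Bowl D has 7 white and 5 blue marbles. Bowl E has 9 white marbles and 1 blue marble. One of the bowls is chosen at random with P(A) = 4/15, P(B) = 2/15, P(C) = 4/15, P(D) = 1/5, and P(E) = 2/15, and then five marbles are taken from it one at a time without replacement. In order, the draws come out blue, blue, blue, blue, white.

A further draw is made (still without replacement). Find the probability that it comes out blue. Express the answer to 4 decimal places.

0.9368

Compute the likelihood of the observed sequence for each case: P(data | bowl A) = (11/12)(10/11)(9/10)(8/9)(1/8) = 0.083333; P(data | bowl B) = (1/12)(0/11) = 0; P(data | bowl C) = (3/6)(2/5)(1/4)(0/3) = 0; P(data | bowl D) = (5/12)(4/11)(3/10)(2/9)(7/8) = 0.0088384; P(data | bowl E) = (1/10)(0/9) = 0.
The prior-weighted likelihoods are 4/15 · 0.083333 = 0.022222, 2/15 · 0 = 0, 4/15 · 0 = 0, 1/5 · 0.0088384 = 0.0017677, 2/15 · 0 = 0; with total 0.02399.
The posterior is then P(bowl A | data) = 0.92632, P(bowl B | data) = 0, P(bowl C | data) = 0, P(bowl D | data) = 0.073684, P(bowl E | data) = 0.
The predictive probability is P(blue next | data) = (1)(0.92632) + (1/7)(0.073684) = 0.93684.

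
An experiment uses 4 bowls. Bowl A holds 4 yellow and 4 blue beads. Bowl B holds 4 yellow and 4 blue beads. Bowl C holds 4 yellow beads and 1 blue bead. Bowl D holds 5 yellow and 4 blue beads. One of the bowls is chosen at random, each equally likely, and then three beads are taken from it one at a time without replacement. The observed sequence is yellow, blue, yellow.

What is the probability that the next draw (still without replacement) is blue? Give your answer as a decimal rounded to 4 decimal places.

0.3892

Under each hypothesis, the probability of the observed sequence is: P(data | bowl A) = (4/8)(4/7)(3/6) = 1/7; P(data | bowl B) = (4/8)(4/7)(3/6) = 1/7; P(data | bowl C) = (4/5)(1/4)(3/3) = 1/5; P(data | bowl D) = (5/9)(4/8)(4/7) = 10/63.
The prior-weighted likelihoods are 1/4 · 1/7 = 1/28, 1/4 · 1/7 = 1/28, 1/4 · 1/5 = 1/20, 1/4 · 10/63 = 5/126; with total 29/180.
The posterior is then P(bowl A | data) = 45/203, P(bowl B | data) = 45/203, P(bowl C | data) = 9/29, P(bowl D | data) = 50/203.
So P(blue next | data) = Σ P(blue next | H) P(H | data) = (3/5)(45/203) + (3/5)(45/203) + (0)(9/29) + (1/2)(50/203) = 79/203.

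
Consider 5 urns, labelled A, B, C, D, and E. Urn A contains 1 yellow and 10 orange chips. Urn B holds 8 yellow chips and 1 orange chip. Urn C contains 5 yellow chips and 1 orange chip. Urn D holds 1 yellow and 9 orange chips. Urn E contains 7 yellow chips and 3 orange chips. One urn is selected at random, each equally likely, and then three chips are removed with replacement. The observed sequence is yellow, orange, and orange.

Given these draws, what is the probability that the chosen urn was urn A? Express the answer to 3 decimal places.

Compute the likelihood of the observed sequence for each case: P(data | urn A) = (1/11)(10/11)(10/11) = 0.075131; P(data | urn B) = (8/9)(1/9)(1/9) = 0.010974; P(data | urn C) = (5/6)(1/6)(1/6) = 0.023148; P(data | urn D) = (1/10)(9/10)(9/10) = 0.081; P(data | urn E) = (7/10)(3/10)(3/10) = 0.063.
Weighting by the prior gives 1/5 · 0.075131 = 0.015026, 1/5 · 0.010974 = 0.0021948, 1/5 · 0.023148 = 0.0046296, 1/5 · 0.081 = 0.0162, 1/5 · 0.063 = 0.0126; these sum to 0.050651.
By Bayes' rule, P(urn A | data) = (0.015026) / (0.050651) = 0.29667.

0.297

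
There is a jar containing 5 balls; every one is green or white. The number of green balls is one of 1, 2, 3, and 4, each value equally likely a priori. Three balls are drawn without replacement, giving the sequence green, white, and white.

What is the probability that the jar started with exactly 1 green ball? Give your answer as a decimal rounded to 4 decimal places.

Under each hypothesis, the probability of the observed sequence is: P(data | r = 1) = (1/5)(4/4)(3/3) = 1/5; P(data | r = 2) = (2/5)(3/4)(2/3) = 1/5; P(data | r = 3) = (3/5)(2/4)(1/3) = 1/10; P(data | r = 4) = (4/5)(1/4)(0/3) = 0.
Weighting by the prior gives 1/4 · 1/5 = 1/20, 1/4 · 1/5 = 1/20, 1/4 · 1/10 = 1/40, 1/4 · 0 = 0; with total 1/8.
By Bayes' rule, P(r = 1 | data) = (1/20) / (1/8) = 2/5.

0.4000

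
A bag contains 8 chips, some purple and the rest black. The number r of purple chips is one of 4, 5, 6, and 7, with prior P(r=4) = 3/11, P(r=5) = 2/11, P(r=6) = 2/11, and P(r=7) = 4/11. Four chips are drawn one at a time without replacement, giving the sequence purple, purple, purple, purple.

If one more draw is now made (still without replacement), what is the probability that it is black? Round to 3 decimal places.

0.331

Under each hypothesis, the probability of the observed sequence is: P(data | r = 4) = (4/8)(3/7)(2/6)(1/5) = 1/70; P(data | r = 5) = (5/8)(4/7)(3/6)(2/5) = 1/14; P(data | r = 6) = (6/8)(5/7)(4/6)(3/5) = 3/14; P(data | r = 7) = (7/8)(6/7)(5/6)(4/5) = 1/2.
Multiplying each by its prior: 3/11 · 1/70 = 3/770, 2/11 · 1/14 = 1/77, 2/11 · 3/14 = 3/77, 4/11 · 1/2 = 2/11; these sum to 183/770.
The posterior is then P(r = 4 | data) = 1/61, P(r = 5 | data) = 10/183, P(r = 6 | data) = 10/61, P(r = 7 | data) = 140/183.
The predictive probability is P(black next | data) = (1)(1/61) + (3/4)(10/183) + (1/2)(10/61) + (1/4)(140/183) = 121/366.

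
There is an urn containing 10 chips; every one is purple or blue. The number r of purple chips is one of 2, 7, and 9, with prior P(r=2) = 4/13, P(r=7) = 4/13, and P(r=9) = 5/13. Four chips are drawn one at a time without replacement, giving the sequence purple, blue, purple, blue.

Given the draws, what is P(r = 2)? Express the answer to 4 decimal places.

Compute the likelihood of the observed sequence for each case: P(data | r = 2) = (2/10)(8/9)(1/8)(7/7) = 1/45; P(data | r = 7) = (7/10)(3/9)(6/8)(2/7) = 1/20; P(data | r = 9) = (9/10)(1/9)(8/8)(0/7) = 0.
The prior-weighted likelihoods are 4/13 · 1/45 = 4/585, 4/13 · 1/20 = 1/65, 5/13 · 0 = 0; these sum to 1/45.
Hence P(r = 2 | data) = (4/585) / (1/45) = 4/13.

0.3077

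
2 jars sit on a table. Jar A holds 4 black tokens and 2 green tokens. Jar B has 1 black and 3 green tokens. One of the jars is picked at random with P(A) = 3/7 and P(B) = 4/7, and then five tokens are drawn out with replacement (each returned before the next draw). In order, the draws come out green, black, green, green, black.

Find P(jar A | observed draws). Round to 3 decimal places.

The likelihood of the observed sequence under each hypothesis: P(data | jar A) = (2/6)(4/6)(2/6)(2/6)(4/6) = 0.016461; P(data | jar B) = (3/4)(1/4)(3/4)(3/4)(1/4) = 0.026367.
Multiplying each by its prior: 3/7 · 0.016461 = 0.0070547, 4/7 · 0.026367 = 0.015067; summing to 0.022122.
So P(jar A | data) = (0.0070547) / (0.022122) = 0.3189.

0.319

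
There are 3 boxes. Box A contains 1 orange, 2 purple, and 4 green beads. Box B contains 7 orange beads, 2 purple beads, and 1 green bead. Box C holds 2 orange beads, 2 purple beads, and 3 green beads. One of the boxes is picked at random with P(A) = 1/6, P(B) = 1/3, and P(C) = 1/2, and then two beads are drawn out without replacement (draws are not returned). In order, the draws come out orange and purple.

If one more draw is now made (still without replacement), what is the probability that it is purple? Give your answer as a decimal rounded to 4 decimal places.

0.1638

Compute the likelihood of the observed sequence for each case: P(data | box A) = (1/7)(2/6) = 1/21; P(data | box B) = (7/10)(2/9) = 7/45; P(data | box C) = (2/7)(2/6) = 2/21.
Weighting by the prior gives 1/6 · 1/21 = 1/126, 1/3 · 7/45 = 7/135, 1/2 · 2/21 = 1/21; summing to 29/270.
Dividing through by the total gives posterior P(box A | data) = 15/203, P(box B | data) = 14/29, P(box C | data) = 90/203.
The predictive probability is P(purple next | data) = (1/5)(15/203) + (1/8)(14/29) + (1/5)(90/203) = 19/116.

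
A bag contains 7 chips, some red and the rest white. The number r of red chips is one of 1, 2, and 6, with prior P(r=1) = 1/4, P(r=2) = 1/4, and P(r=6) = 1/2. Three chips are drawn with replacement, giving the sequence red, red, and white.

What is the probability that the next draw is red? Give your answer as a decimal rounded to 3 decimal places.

Under each hypothesis, the probability of the observed sequence is: P(data | r = 1) = (1/7)(1/7)(6/7) = 6/343; P(data | r = 2) = (2/7)(2/7)(5/7) = 20/343; P(data | r = 6) = (6/7)(6/7)(1/7) = 36/343.
Multiplying each by its prior: 1/4 · 6/343 = 3/686, 1/4 · 20/343 = 5/343, 1/2 · 36/343 = 18/343; these sum to 1/14.
Normalising, the posterior is P(r = 1 | data) = 3/49, P(r = 2 | data) = 10/49, P(r = 6 | data) = 36/49.
So P(red next | data) = Σ P(red next | H) P(H | data) = (1/7)(3/49) + (2/7)(10/49) + (6/7)(36/49) = 239/343.

0.697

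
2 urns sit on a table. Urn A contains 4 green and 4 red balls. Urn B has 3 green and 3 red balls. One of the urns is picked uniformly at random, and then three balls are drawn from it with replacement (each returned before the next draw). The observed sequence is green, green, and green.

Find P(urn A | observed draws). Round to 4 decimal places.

Under each hypothesis, the probability of the observed sequence is: P(data | urn A) = (4/8)(4/8)(4/8) = 1/8; P(data | urn B) = (3/6)(3/6)(3/6) = 1/8.
The prior-weighted likelihoods are 1/2 · 1/8 = 1/16, 1/2 · 1/8 = 1/16; these sum to 1/8.
Therefore the posterior P(urn A | data) = (1/16) / (1/8) = 1/2.

0.5000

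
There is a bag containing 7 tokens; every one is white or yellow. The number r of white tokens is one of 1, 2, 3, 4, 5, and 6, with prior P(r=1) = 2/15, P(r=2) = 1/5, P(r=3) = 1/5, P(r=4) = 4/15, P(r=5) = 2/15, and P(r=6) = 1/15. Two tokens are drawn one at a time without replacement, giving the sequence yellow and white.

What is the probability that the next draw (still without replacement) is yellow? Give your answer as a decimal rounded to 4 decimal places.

0.5316

Under each hypothesis, the probability of the observed sequence is: P(data | r = 1) = (6/7)(1/6) = 1/7; P(data | r = 2) = (5/7)(2/6) = 5/21; P(data | r = 3) = (4/7)(3/6) = 2/7; P(data | r = 4) = (3/7)(4/6) = 2/7; P(data | r = 5) = (2/7)(5/6) = 5/21; P(data | r = 6) = (1/7)(6/6) = 1/7.
Multiplying each by its prior: 2/15 · 1/7 = 2/105, 1/5 · 5/21 = 1/21, 1/5 · 2/7 = 2/35, 4/15 · 2/7 = 8/105, 2/15 · 5/21 = 2/63, 1/15 · 1/7 = 1/105; with total 76/315.
Normalising, the posterior is P(r = 1 | data) = 3/38, P(r = 2 | data) = 15/76, P(r = 3 | data) = 9/38, P(r = 4 | data) = 6/19, P(r = 5 | data) = 5/38, P(r = 6 | data) = 3/76.
The predictive probability is P(yellow next | data) = (1)(3/38) + (4/5)(15/76) + (3/5)(9/38) + (2/5)(6/19) + (1/5)(5/38) + (0)(3/76) = 101/190.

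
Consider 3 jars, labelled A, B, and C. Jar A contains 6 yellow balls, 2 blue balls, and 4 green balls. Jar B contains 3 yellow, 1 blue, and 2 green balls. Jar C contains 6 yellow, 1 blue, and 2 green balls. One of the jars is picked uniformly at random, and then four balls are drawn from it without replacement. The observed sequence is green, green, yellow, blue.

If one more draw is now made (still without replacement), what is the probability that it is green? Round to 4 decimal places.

For each hypothesis, P(data | H) works out to: P(data | jar A) = (4/12)(3/11)(6/10)(2/9) = 0.012121; P(data | jar B) = (2/6)(1/5)(3/4)(1/3) = 0.016667; P(data | jar C) = (2/9)(1/8)(6/7)(1/6) = 0.0039683.
The prior-weighted likelihoods are 1/3 · 0.012121 = 0.0040404, 1/3 · 0.016667 = 0.0055556, 1/3 · 0.0039683 = 0.0013228; with total 0.010919.
Dividing through by the total gives posterior P(jar A | data) = 0.37004, P(jar B | data) = 0.50881, P(jar C | data) = 0.12115.
So P(green next | data) = Σ P(green next | H) P(H | data) = (1/4)(0.37004) + (0)(0.50881) + (0)(0.12115) = 0.092511.

0.0925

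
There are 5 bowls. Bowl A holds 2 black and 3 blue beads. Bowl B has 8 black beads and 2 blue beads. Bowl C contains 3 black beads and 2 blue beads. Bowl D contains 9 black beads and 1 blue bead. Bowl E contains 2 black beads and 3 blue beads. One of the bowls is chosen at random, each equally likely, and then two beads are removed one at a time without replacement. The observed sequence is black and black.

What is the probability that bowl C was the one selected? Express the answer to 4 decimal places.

Under each hypothesis, the probability of the observed sequence is: P(data | bowl A) = (2/5)(1/4) = 1/10; P(data | bowl B) = (8/10)(7/9) = 28/45; P(data | bowl C) = (3/5)(2/4) = 3/10; P(data | bowl D) = (9/10)(8/9) = 4/5; P(data | bowl E) = (2/5)(1/4) = 1/10.
Weighting by the prior gives 1/5 · 1/10 = 1/50, 1/5 · 28/45 = 28/225, 1/5 · 3/10 = 3/50, 1/5 · 4/5 = 4/25, 1/5 · 1/10 = 1/50; summing to 173/450.
Hence P(bowl C | data) = (3/50) / (173/450) = 27/173.

0.1561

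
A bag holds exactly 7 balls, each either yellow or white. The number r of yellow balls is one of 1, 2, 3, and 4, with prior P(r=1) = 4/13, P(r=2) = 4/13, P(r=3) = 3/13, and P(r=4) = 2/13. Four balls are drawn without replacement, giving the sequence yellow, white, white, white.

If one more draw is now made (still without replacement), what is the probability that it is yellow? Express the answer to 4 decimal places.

Under each hypothesis, the probability of the observed sequence is: P(data | r = 1) = (1/7)(6/6)(5/5)(4/4) = 1/7; P(data | r = 2) = (2/7)(5/6)(4/5)(3/4) = 1/7; P(data | r = 3) = (3/7)(4/6)(3/5)(2/4) = 3/35; P(data | r = 4) = (4/7)(3/6)(2/5)(1/4) = 1/35.
The prior-weighted likelihoods are 4/13 · 1/7 = 4/91, 4/13 · 1/7 = 4/91, 3/13 · 3/35 = 9/455, 2/13 · 1/35 = 2/455; summing to 51/455.
Normalising, the posterior is P(r = 1 | data) = 20/51, P(r = 2 | data) = 20/51, P(r = 3 | data) = 3/17, P(r = 4 | data) = 2/51.
So P(yellow next | data) = Σ P(yellow next | H) P(H | data) = (0)(20/51) + (1/3)(20/51) + (2/3)(3/17) + (1)(2/51) = 44/153.

0.2876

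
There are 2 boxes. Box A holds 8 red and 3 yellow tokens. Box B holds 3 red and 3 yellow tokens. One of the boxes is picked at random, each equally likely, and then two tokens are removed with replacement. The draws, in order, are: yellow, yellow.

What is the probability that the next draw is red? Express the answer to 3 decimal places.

For each hypothesis, P(data | H) works out to: P(data | box A) = (3/11)(3/11) = 9/121; P(data | box B) = (3/6)(3/6) = 1/4.
The prior-weighted likelihoods are 1/2 · 9/121 = 9/242, 1/2 · 1/4 = 1/8; summing to 157/968.
Dividing through by the total gives posterior P(box A | data) = 0.2293, P(box B | data) = 0.7707.
The predictive probability is P(red next | data) = (8/11)(0.2293) + (1/2)(0.7707) = 0.55211.

0.552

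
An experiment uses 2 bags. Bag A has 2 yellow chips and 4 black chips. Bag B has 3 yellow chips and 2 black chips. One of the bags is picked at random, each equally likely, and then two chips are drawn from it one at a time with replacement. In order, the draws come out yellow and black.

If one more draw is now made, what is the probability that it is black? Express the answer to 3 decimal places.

0.528

Under each hypothesis, the probability of the observed sequence is: P(data | bag A) = (2/6)(4/6) = 2/9; P(data | bag B) = (3/5)(2/5) = 6/25.
The prior-weighted likelihoods are 1/2 · 2/9 = 1/9, 1/2 · 6/25 = 3/25; with total 52/225.
Normalising, the posterior is P(bag A | data) = 25/52, P(bag B | data) = 27/52.
So P(black next | data) = Σ P(black next | H) P(H | data) = (2/3)(25/52) + (2/5)(27/52) = 103/195.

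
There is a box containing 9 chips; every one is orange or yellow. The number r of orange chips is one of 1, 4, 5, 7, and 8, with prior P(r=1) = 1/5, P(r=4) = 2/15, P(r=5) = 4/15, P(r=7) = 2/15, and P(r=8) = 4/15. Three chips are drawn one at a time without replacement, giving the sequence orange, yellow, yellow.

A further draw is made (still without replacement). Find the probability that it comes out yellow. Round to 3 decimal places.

0.550

Under each hypothesis, the probability of the observed sequence is: P(data | r = 1) = (1/9)(8/8)(7/7) = 0.11111; P(data | r = 4) = (4/9)(5/8)(4/7) = 0.15873; P(data | r = 5) = (5/9)(4/8)(3/7) = 0.11905; P(data | r = 7) = (7/9)(2/8)(1/7) = 0.027778; P(data | r = 8) = (8/9)(1/8)(0/7) = 0.
Weighting by the prior gives 1/5 · 0.11111 = 0.022222, 2/15 · 0.15873 = 0.021164, 4/15 · 0.11905 = 0.031746, 2/15 · 0.027778 = 0.0037037, 4/15 · 0 = 0; these sum to 0.078836.
Dividing through by the total gives posterior P(r = 1 | data) = 0.28188, P(r = 4 | data) = 0.26846, P(r = 5 | data) = 0.40268, P(r = 7 | data) = 0.04698, P(r = 8 | data) = 0.
The predictive probability is P(yellow next | data) = (1)(0.28188) + (1/2)(0.26846) + (1/3)(0.40268) + (0)(0.04698) = 0.55034.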